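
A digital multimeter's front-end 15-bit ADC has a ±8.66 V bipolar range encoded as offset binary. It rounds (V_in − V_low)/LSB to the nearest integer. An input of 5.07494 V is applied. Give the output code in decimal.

Full-scale span = 17.32 V; LSB = 17.32/2^15 = 0.529 mV.
(5.07494 − (−8.66)) / 0.000528564 = 25985.365 LSBs.
Round → code 25985.

code 25985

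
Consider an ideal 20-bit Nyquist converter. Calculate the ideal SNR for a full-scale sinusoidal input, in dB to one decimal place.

122.2 dB

SNR ≈ 6.02·N + 1.76 dB = 6.02·20 + 1.76 = 122.16 dB.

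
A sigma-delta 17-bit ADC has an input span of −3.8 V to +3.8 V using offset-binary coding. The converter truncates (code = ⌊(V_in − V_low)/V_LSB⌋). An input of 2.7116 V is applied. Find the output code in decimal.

LSB = 7.6 V / 131072 = 57.98 µV.
(2.7116 − (−3.8)) / 5.79834e-05 = 112301.110 LSBs.
So the output code is 112301.

code 112301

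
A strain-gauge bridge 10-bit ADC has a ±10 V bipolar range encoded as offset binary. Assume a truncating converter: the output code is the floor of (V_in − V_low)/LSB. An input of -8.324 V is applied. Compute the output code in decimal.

code 85

With 1024 levels over 20 V, one step is 19.531 mV.
(-8.324 − (−10)) / 0.0195312 = 85.811 LSBs.
So the output code is 85.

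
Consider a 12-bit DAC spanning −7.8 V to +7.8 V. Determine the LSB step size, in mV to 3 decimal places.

3.809 mV

Full-scale span = 15.6 V.
LSB = 15.6 / 2^12 = 15.6 / 4096 = 0.00380859 V = 3.809 mV.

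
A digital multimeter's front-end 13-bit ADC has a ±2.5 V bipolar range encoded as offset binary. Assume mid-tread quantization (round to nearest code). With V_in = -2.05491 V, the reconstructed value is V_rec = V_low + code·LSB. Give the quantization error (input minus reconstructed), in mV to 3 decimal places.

0.144 mV

Step size: 5 V ÷ 2^13 = 0.610 mV.
(V_in − V_low)/LSB = (-2.05491 − (−2.5))/0.000610352 = 729.2355 → code 729 (round).
V_rec = (−2.5) + 729·0.000610352 = -2.0550537 V.
Error = -2.05491 − (−2.0550537) = 0.000143711 V = 0.144 mV.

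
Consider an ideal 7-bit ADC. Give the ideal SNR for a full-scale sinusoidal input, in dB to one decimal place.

43.9 dB

SNR ≈ 6.02·N + 1.76 dB = 6.02·7 + 1.76 = 43.90 dB.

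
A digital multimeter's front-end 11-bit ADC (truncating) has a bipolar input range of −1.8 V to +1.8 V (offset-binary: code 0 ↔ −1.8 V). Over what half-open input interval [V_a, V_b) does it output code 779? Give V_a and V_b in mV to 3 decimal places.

LSB = 3.6/2^11 = 1.758 mV.
V_a = V_low + 779·LSB = -0.430664 V; V_b = V_low + 780·LSB = -0.428906 V.

[-430.664 mV, -428.906 mV)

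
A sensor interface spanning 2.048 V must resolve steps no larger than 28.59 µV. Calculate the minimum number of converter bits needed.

Number of steps required ≥ 2.048 V / 28.59 µV = 71633.44.
Need 2^N ≥ 71633.44; 2^16 = 65536, 2^17 = 131072.
Minimum N = 17.

17 bits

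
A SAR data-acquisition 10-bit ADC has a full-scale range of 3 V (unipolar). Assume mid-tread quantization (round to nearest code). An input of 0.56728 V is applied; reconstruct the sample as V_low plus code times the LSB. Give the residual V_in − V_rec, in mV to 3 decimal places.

-1.079 mV

Step size: 3 V ÷ 2^10 = 2.930 mV.
(V_in − V_low)/LSB = (0.56728 − 0)/0.00292969 = 193.6316 → code 194 (round).
V_rec = 0 + 194·0.00292969 = 0.56835938 V.
Difference: -0.00107938 V → -1.079 mV.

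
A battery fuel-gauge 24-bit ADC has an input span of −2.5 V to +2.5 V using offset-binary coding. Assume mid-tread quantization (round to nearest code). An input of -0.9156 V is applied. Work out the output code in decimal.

code 5316364

Full-scale span = 5 V; LSB = 5/2^24 = 0.30 µV.
Input sits at 5316364.206 steps above V_low.
round(5316364.206) = 5316364.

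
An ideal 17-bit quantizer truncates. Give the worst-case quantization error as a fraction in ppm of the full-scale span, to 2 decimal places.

7.63 ppm

Truncating → worst-case error = 1 LSB = V_FS/2^17, so 1e+06/131072 = 7.62939 ppm of full scale.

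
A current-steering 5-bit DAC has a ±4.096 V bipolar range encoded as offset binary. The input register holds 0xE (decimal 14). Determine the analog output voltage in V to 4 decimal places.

LSB = 8.192 V / 2^5 = 256.000 mV.
Code 0xE = 14 decimal.
V_out = (−4.096) + 14 × 0.256 V = -0.512 V.

-0.5120 V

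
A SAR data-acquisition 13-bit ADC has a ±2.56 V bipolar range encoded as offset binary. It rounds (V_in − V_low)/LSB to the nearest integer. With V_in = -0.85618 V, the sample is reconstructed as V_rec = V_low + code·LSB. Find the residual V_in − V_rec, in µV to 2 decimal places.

Step size: 5.12 V ÷ 2^13 = 0.625 mV.
Scaled input = 2726.1120 LSBs, so code = 2726.
Code 2726 maps back to (−2.56) + 2726×0.000625 V = -0.85625 V.
Error = -0.85618 − (−0.85625) = 7e-05 V = 70.00 µV.

70.00 µV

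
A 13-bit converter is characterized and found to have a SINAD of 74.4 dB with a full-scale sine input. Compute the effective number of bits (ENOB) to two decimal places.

12.07 bits

ENOB = (SINAD − 1.76) / 6.02 = (74.4 − 1.76)/6.02 = 12.066.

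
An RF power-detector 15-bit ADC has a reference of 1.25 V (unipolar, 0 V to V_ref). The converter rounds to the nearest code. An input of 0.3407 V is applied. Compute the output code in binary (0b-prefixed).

With 32768 levels over 1.25 V, one step is 38.15 µV.
Input sits at 8931.246 steps above V_low.
So the output code is 8931.
In binary (0b-prefixed): 0b10001011100011.

code 0b10001011100011 (decimal 8931)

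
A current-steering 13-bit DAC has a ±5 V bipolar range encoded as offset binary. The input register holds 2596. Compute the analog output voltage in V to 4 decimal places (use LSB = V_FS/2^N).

-1.8311 V

LSB = 10 V / 2^13 = 1.221 mV.
V_out = (−5) + 2596 × 0.0012207 V = -1.83105 V.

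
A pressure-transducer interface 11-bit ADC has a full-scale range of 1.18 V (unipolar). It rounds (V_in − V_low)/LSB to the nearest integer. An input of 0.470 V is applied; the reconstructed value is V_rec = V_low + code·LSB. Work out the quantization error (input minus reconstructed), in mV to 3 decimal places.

-0.156 mV

LSB = 1.18/2^11 = 0.576 mV.
(0.470 − 0)/0.000576172 = 815.7288; round gives code 816.
Reconstructed: 0.47015625 V.
V_in − V_rec = -0.00015625 V = -0.156 mV.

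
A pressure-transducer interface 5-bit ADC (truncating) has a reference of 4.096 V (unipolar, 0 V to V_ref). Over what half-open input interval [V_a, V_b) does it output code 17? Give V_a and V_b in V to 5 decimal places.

LSB = 4.096/2^5 = 128.000 mV.
V_a = V_low + 17·LSB = 2.176 V; V_b = V_low + 18·LSB = 2.304 V.

[2.17600 V, 2.30400 V)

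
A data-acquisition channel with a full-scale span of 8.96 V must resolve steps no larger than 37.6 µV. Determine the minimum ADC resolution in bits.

Number of steps required ≥ 8.96 V / 37.6 µV = 238297.87.
Need 2^N ≥ 238297.87; 2^17 = 131072, 2^18 = 262144.
Minimum N = 18.

18 bits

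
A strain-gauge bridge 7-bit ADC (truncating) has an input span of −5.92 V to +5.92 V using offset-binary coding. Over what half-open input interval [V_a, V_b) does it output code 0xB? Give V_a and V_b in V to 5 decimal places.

LSB = 11.84/2^7 = 92.500 mV.
Code 0xB = 11 decimal.
V_a = V_low + 11·LSB = -4.9025 V; V_b = V_low + 12·LSB = -4.81 V.

[-4.90250 V, -4.81000 V)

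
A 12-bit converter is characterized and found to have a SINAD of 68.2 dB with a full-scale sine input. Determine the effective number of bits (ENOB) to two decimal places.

11.04 bits

ENOB = (SINAD − 1.76) / 6.02 = (68.2 − 1.76)/6.02 = 11.037.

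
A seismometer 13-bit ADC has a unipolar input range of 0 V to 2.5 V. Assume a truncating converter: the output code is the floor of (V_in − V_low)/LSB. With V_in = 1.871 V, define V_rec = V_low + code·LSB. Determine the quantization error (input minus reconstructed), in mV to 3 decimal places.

LSB = 2.5/2^13 = 305.18 µV.
(V_in − V_low)/LSB = (1.871 − 0)/0.000305176 = 6130.8928 → code 6130 (floor).
Reconstructed: 1.8707275 V.
V_in − V_rec = 0.000272461 V = 0.272 mV.

0.272 mV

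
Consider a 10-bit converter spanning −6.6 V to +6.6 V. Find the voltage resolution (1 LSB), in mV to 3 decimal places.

12.891 mV

Full-scale span = 13.2 V.
LSB = 13.2 / 2^10 = 13.2 / 1024 = 0.0128906 V = 12.891 mV.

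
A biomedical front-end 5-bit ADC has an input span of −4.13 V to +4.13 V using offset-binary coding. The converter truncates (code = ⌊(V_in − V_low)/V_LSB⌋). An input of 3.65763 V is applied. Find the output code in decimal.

code 30

Full-scale span = 8.26 V; LSB = 8.26/2^5 = 258.125 mV.
(3.65763 − (−4.13)) / 0.258125 = 30.170 LSBs.
Floor → code 30.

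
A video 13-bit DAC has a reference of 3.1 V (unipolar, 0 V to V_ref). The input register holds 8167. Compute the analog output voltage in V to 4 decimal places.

3.0905 V

LSB = 3.1 V / 2^13 = 378.42 µV.
V_out = 0 + 8167 × 0.000378418 V = 3.09054 V.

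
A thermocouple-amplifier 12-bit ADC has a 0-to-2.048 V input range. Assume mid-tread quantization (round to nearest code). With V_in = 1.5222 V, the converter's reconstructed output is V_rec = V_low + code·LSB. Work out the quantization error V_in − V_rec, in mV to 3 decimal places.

LSB = 2.048/2^12 = 0.500 mV.
(V_in − V_low)/LSB = (1.5222 − 0)/0.0005 = 3044.4000 → code 3044 (round).
Reconstructed: 1.522 V.
Error = 1.5222 − 1.522 = 0.0002 V = 0.200 mV.

0.200 mV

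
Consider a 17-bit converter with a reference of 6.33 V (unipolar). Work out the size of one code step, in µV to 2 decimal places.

Full-scale span = 6.33 V.
LSB = 6.33 / 2^17 = 6.33 / 131072 = 4.82941e-05 V = 48.29 µV.

48.29 µV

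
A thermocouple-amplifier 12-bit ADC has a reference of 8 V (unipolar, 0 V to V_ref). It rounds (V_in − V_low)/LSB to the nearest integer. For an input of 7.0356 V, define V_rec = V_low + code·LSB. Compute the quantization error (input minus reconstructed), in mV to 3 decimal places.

LSB = 8/2^12 = 1.953 mV.
Scaled input = 3602.2272 LSBs, so code = 3602.
Reconstructed: 7.0351562 V.
V_in − V_rec = 0.00044375 V = 0.444 mV.

0.444 mV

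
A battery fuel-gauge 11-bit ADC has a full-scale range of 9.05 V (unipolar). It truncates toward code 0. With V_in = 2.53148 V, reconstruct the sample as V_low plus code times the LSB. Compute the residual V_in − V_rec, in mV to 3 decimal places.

LSB = 9.05/2^11 = 4.419 mV.
Scaled input = 572.8697 LSBs, so code = 572.
Reconstructed: 2.5276367 V.
Error = 2.53148 − 2.5276367 = 0.00384328 V = 3.843 mV.

3.843 mV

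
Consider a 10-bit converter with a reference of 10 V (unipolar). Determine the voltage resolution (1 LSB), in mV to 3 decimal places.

Full-scale span = 10 V.
LSB = 10 / 2^10 = 10 / 1024 = 0.00976562 V = 9.766 mV.

9.766 mV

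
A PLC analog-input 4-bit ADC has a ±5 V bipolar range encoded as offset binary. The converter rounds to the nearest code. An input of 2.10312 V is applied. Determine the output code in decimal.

With 16 levels over 10 V, one step is 0.6250 V.
Input sits at 11.365 steps above V_low.
Round → code 11.

code 11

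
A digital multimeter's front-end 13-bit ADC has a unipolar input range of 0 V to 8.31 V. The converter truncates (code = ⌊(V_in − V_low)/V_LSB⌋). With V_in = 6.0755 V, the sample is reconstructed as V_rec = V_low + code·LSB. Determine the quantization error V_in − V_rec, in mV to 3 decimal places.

One LSB is 8.31 V / 8192 = 1.014 mV.
Scaled input = 5989.2294 LSBs, so code = 5989.
V_rec = 0 + 5989·0.0010144 = 6.0752673 V.
Difference: 0.000232666 V → 0.233 mV.

0.233 mV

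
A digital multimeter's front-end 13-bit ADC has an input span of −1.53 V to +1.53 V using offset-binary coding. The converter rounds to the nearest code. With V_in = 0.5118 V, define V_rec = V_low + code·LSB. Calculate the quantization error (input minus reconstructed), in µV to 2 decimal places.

One LSB is 3.06 V / 8192 = 373.54 µV.
Scaled input = 5466.1522 LSBs, so code = 5466.
Code 5466 maps back to (−1.53) + 5466×0.000373535 V = 0.51174316 V.
Difference: 5.68359e-05 V → 56.84 µV.

56.84 µV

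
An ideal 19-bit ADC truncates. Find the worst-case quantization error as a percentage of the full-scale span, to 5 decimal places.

Truncating → worst-case error = 1 LSB = V_FS/2^19, so 100/524288 = 0.000190735 % of full scale.

0.00019 %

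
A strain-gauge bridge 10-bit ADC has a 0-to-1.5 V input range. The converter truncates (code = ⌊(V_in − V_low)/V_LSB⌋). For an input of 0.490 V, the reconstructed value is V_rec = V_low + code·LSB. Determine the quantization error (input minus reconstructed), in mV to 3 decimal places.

0.742 mV

LSB = 1.5/2^10 = 1.465 mV.
Scaled input = 334.5067 LSBs, so code = 334.
V_rec = 0 + 334·0.00146484 = 0.48925781 V.
Error = 0.490 − 0.48925781 = 0.000742188 V = 0.742 mV.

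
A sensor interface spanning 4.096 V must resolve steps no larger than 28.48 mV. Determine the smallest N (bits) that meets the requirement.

8 bits

Number of steps required ≥ 4.096 V / 28.48 mV = 143.82.
Need 2^N ≥ 143.82; 2^7 = 128, 2^8 = 256.
Minimum N = 8.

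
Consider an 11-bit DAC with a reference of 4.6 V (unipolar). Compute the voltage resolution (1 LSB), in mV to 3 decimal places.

2.246 mV

Full-scale span = 4.6 V.
LSB = 4.6 / 2^11 = 4.6 / 2048 = 0.00224609 V = 2.246 mV.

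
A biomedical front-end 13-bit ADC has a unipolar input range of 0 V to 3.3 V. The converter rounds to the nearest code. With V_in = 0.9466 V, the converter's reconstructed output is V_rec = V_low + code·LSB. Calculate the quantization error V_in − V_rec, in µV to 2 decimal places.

-55.27 µV

LSB = 3.3/2^13 = 402.83 µV.
Scaled input = 2349.8628 LSBs, so code = 2350.
Code 2350 maps back to 0 + 2350×0.000402832 V = 0.94665527 V.
Difference: -5.52734e-05 V → -55.27 µV.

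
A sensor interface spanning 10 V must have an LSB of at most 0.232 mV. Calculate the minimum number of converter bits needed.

Number of steps required ≥ 10 V / 0.232 mV = 43103.45.
Need 2^N ≥ 43103.45; 2^15 = 32768, 2^16 = 65536.
Minimum N = 16.

16 bits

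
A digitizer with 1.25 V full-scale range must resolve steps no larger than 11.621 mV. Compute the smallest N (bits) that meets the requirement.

7 bits

Number of steps required ≥ 1.25 V / 11.621 mV = 107.56.
Need 2^N ≥ 107.56; 2^6 = 64, 2^7 = 128.
Minimum N = 7.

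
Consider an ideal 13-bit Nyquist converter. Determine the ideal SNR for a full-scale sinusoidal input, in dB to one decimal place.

SNR ≈ 6.02·N + 1.76 dB = 6.02·13 + 1.76 = 80.02 dB.

80.0 dB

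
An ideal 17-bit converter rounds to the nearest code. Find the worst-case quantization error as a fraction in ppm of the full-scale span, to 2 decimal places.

3.81 ppm

Rounding → worst-case error = ½ LSB = V_FS/2^18, so 1e+06/262144 = 3.8147 ppm of full scale.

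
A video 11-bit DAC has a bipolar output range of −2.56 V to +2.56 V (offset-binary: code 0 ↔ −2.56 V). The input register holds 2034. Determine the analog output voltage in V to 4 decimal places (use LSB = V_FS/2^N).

2.5250 V

LSB = 5.12 V / 2^11 = 2.500 mV.
V_out = (−2.56) + 2034 × 0.0025 V = 2.525 V.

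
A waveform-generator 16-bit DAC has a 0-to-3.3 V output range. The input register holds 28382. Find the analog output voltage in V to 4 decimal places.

1.4291 V

LSB = 3.3 V / 2^16 = 50.35 µV.
V_out = 0 + 28382 × 5.0354e-05 V = 1.42915 V.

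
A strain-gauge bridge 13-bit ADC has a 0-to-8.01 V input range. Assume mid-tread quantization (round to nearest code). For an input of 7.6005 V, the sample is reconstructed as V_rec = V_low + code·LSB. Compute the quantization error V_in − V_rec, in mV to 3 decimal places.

0.191 mV

One LSB is 8.01 V / 8192 = 0.978 mV.
Scaled input = 7773.1955 LSBs, so code = 7773.
V_rec = 0 + 7773·0.000977783 = 7.6003088 V.
V_in − V_rec = 0.000191162 V = 0.191 mV.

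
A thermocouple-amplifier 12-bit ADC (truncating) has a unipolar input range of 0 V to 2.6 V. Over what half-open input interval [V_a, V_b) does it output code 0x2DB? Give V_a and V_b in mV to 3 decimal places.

[464.014 mV, 464.648 mV)

LSB = 2.6/2^12 = 0.635 mV.
Code 0x2DB = 731 decimal.
V_a = V_low + 731·LSB = 0.464014 V; V_b = V_low + 732·LSB = 0.464648 V.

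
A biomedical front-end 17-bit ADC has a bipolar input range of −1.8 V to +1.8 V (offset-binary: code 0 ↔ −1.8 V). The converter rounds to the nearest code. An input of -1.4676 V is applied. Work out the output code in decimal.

code 12102

LSB = 3.6 V / 131072 = 27.47 µV.
(-1.4676 − (−1.8)) / 2.74658e-05 = 12102.315 LSBs.
So the output code is 12102.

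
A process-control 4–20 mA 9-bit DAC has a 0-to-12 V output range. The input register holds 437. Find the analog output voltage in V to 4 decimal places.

10.2422 V

LSB = 12 V / 2^9 = 23.438 mV.
V_out = 0 + 437 × 0.0234375 V = 10.2422 V.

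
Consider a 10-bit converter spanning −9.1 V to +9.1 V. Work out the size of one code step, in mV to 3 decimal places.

Full-scale span = 18.2 V.
LSB = 18.2 / 2^10 = 18.2 / 1024 = 0.0177734 V = 17.773 mV.

17.773 mV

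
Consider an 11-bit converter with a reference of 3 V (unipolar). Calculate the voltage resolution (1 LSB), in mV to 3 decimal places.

1.465 mV

Full-scale span = 3 V.
LSB = 3 / 2^11 = 3 / 2048 = 0.00146484 V = 1.465 mV.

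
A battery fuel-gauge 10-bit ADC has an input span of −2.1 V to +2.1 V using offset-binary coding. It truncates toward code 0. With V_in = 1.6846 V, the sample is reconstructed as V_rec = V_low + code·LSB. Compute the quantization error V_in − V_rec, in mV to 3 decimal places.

LSB = 4.2/2^10 = 4.102 mV.
(1.6846 − (−2.1))/0.00410156 = 922.7215; ⌊·⌋ gives code 922.
Code 922 maps back to (−2.1) + 922×0.00410156 V = 1.6816406 V.
Difference: 0.00295938 V → 2.959 mV.

2.959 mV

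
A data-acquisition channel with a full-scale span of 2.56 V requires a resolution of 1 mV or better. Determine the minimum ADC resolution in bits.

Number of steps required ≥ 2.56 V / 1 mV = 2560.00.
Need 2^N ≥ 2560.00; 2^11 = 2048, 2^12 = 4096.
Minimum N = 12.

12 bits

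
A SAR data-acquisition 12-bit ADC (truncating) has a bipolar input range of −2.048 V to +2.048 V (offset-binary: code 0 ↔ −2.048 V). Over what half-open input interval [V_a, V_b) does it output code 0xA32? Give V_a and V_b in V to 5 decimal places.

[0.56200 V, 0.56300 V)

LSB = 4.096/2^12 = 1.000 mV.
Code 0xA32 = 2610 decimal.
V_a = V_low + 2610·LSB = 0.562 V; V_b = V_low + 2611·LSB = 0.563 V.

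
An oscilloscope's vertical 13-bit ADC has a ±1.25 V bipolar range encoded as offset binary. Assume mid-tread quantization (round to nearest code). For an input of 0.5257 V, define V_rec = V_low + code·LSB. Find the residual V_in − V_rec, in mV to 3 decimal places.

-0.118 mV

Step size: 2.5 V ÷ 2^13 = 305.18 µV.
(V_in − V_low)/LSB = (0.5257 − (−1.25))/0.000305176 = 5818.6138 → code 5819 (round).
V_rec = (−1.25) + 5819·0.000305176 = 0.52581787 V.
Difference: -0.000117871 V → -0.118 mV.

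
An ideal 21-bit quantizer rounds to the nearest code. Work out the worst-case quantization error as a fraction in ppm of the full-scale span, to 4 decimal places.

Rounding → worst-case error = ½ LSB = V_FS/2^22, so 1e+06/4194304 = 0.238419 ppm of full scale.

0.2384 ppm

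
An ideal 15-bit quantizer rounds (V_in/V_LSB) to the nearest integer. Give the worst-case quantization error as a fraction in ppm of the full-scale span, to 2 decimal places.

15.26 ppm

Rounding → worst-case error = ½ LSB = V_FS/2^16, so 1e+06/65536 = 15.2588 ppm of full scale.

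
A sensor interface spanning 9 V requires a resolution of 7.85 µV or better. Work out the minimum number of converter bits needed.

21 bits

Number of steps required ≥ 9 V / 7.85 µV = 1146496.82.
Need 2^N ≥ 1146496.82; 2^20 = 1048576, 2^21 = 2097152.
Minimum N = 21.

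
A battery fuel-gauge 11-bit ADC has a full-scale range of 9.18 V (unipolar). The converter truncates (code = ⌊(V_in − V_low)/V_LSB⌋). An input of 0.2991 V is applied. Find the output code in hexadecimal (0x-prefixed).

code 0x42 (decimal 66)

With 2048 levels over 9.18 V, one step is 4.482 mV.
(0.2991 − 0) / 0.00448242 = 66.727 LSBs.
Floor → code 66.
In hexadecimal (0x-prefixed): 0x42.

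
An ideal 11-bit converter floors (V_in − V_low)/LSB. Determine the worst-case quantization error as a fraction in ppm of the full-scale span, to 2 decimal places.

488.28 ppm

Truncating → worst-case error = 1 LSB = V_FS/2^11, so 1e+06/2048 = 488.281 ppm of full scale.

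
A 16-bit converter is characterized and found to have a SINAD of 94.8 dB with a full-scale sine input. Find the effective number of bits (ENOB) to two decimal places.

15.46 bits

ENOB = (SINAD − 1.76) / 6.02 = (94.8 − 1.76)/6.02 = 15.455.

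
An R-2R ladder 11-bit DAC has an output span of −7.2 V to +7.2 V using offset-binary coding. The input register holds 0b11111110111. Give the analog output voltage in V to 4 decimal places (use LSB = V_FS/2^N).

LSB = 14.4 V / 2^11 = 7.031 mV.
Code 0b11111110111 = 2039 decimal.
V_out = (−7.2) + 2039 × 0.00703125 V = 7.13672 V.

7.1367 V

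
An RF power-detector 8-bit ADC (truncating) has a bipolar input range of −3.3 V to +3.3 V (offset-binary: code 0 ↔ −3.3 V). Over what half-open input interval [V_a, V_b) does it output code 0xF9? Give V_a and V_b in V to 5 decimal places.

[3.11953 V, 3.14531 V)

LSB = 6.6/2^8 = 25.781 mV.
Code 0xF9 = 249 decimal.
V_a = V_low + 249·LSB = 3.11953 V; V_b = V_low + 250·LSB = 3.14531 V.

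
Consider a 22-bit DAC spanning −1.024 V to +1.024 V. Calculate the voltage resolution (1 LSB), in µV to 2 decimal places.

0.49 µV

Full-scale span = 2.048 V.
LSB = 2.048 / 2^22 = 2.048 / 4194304 = 4.88281e-07 V = 0.49 µV.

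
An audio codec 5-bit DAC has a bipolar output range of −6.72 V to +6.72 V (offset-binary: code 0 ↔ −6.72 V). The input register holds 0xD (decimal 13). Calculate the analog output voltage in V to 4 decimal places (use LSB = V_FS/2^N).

-1.2600 V

LSB = 13.44 V / 2^5 = 420.000 mV.
Code 0xD = 13 decimal.
V_out = (−6.72) + 13 × 0.42 V = -1.26 V.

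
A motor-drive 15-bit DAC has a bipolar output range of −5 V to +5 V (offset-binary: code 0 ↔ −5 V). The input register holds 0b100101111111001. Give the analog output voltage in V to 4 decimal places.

0.9354 V

LSB = 10 V / 2^15 = 305.18 µV.
Code 0b100101111111001 = 19449 decimal.
V_out = (−5) + 19449 × 0.000305176 V = 0.935364 V.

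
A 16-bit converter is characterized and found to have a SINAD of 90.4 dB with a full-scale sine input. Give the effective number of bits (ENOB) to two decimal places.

ENOB = (SINAD − 1.76) / 6.02 = (90.4 − 1.76)/6.02 = 14.724.

14.72 bits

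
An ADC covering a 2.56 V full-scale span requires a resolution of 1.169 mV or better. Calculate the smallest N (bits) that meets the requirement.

12 bits

Number of steps required ≥ 2.56 V / 1.169 mV = 2189.91.
Need 2^N ≥ 2189.91; 2^11 = 2048, 2^12 = 4096.
Minimum N = 12.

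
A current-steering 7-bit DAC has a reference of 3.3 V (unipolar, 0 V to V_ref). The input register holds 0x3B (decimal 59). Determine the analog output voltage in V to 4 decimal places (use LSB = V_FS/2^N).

LSB = 3.3 V / 2^7 = 25.781 mV.
Code 0x3B = 59 decimal.
V_out = 0 + 59 × 0.0257812 V = 1.52109 V.

1.5211 V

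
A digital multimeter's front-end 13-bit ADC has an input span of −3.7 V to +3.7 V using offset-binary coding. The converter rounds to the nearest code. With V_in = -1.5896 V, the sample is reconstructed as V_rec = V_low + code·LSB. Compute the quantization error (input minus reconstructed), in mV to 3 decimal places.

LSB = 7.4/2^13 = 0.903 mV.
Scaled input = 2336.2698 LSBs, so code = 2336.
Code 2336 maps back to (−3.7) + 2336×0.00090332 V = -1.5898438 V.
Error = -1.5896 − (−1.5898438) = 0.00024375 V = 0.244 mV.

0.244 mV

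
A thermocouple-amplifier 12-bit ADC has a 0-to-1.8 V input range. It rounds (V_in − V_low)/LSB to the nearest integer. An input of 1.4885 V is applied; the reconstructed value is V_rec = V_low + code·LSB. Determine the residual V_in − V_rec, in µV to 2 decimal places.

72.27 µV

Step size: 1.8 V ÷ 2^12 = 439.45 µV.
(V_in − V_low)/LSB = (1.4885 − 0)/0.000439453 = 3387.1644 → code 3387 (round).
Code 3387 maps back to 0 + 3387×0.000439453 V = 1.4884277 V.
V_in − V_rec = 7.22656e-05 V = 72.27 µV.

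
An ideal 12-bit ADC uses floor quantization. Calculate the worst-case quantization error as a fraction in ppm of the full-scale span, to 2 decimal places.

Truncating → worst-case error = 1 LSB = V_FS/2^12, so 1e+06/4096 = 244.141 ppm of full scale.

244.14 ppm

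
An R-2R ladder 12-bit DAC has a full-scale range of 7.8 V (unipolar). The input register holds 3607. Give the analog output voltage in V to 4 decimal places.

LSB = 7.8 V / 2^12 = 1.904 mV.
V_out = 0 + 3607 × 0.0019043 V = 6.8688 V.

6.8688 V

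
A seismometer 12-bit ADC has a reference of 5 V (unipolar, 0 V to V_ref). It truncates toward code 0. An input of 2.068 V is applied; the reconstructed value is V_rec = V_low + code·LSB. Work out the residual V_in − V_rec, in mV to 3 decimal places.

0.129 mV

Step size: 5 V ÷ 2^12 = 1.221 mV.
Scaled input = 1694.1056 LSBs, so code = 1694.
Reconstructed: 2.0678711 V.
Difference: 0.000128906 V → 0.129 mV.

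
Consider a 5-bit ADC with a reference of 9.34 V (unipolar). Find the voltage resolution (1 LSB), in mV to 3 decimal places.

291.875 mV

Full-scale span = 9.34 V.
LSB = 9.34 / 2^5 = 9.34 / 32 = 0.291875 V = 291.875 mV.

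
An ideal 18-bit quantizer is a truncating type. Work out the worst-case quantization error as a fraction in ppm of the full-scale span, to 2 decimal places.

3.81 ppm

Truncating → worst-case error = 1 LSB = V_FS/2^18, so 1e+06/262144 = 3.8147 ppm of full scale.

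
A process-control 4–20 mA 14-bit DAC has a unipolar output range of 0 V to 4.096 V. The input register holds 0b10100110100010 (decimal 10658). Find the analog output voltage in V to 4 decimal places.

2.6645 V

LSB = 4.096 V / 2^14 = 250.00 µV.
Code 0b10100110100010 = 10658 decimal.
V_out = 0 + 10658 × 0.00025 V = 2.6645 V.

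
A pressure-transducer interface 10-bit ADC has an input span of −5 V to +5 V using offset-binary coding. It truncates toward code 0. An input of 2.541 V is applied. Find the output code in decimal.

Full-scale span = 10 V; LSB = 10/2^10 = 9.766 mV.
(2.541 − (−5)) / 0.00976562 = 772.198 LSBs.
⌊·⌋(772.198) = 772.

code 772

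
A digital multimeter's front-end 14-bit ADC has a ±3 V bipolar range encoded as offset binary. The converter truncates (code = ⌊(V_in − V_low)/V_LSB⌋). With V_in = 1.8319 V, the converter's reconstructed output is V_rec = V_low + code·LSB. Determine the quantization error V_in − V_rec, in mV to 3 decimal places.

One LSB is 6 V / 16384 = 366.21 µV.
(1.8319 − (−3))/0.000366211 = 13194.3083; ⌊·⌋ gives code 13194.
V_rec = (−3) + 13194·0.000366211 = 1.8317871 V.
Difference: 0.000112891 V → 0.113 mV.

0.113 mV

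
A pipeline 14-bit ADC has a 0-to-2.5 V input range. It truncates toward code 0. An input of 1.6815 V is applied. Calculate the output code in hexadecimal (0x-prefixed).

Full-scale span = 2.5 V; LSB = 2.5/2^14 = 152.59 µV.
(1.6815 − 0) / 0.000152588 = 11019.878 LSBs.
So the output code is 11019.
In hexadecimal (0x-prefixed): 0x2B0B.

code 0x2B0B (decimal 11019)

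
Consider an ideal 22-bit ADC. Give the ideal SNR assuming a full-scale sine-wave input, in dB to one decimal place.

SNR ≈ 6.02·N + 1.76 dB = 6.02·22 + 1.76 = 134.20 dB.

134.2 dB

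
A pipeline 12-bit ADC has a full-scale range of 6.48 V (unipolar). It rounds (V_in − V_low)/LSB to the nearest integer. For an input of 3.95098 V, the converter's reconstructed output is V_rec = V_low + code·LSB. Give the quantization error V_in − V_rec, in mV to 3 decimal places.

0.648 mV

Step size: 6.48 V ÷ 2^12 = 1.582 mV.
Scaled input = 2497.4096 LSBs, so code = 2497.
V_rec = 0 + 2497·0.00158203 = 3.950332 V.
Difference: 0.000647969 V → 0.648 mV.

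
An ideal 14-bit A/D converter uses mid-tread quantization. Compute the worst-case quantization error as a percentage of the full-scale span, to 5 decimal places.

0.00305 %

Rounding → worst-case error = ½ LSB = V_FS/2^15, so 100/32768 = 0.00305176 % of full scale.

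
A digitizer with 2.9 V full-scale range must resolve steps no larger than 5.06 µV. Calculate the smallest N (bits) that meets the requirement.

Number of steps required ≥ 2.9 V / 5.06 µV = 573122.53.
Need 2^N ≥ 573122.53; 2^19 = 524288, 2^20 = 1048576.
Minimum N = 20.

20 bits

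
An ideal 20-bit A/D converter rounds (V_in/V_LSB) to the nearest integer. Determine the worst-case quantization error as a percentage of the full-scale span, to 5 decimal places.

0.00005 %

Rounding → worst-case error = ½ LSB = V_FS/2^21, so 100/2097152 = 4.76837e-05 % of full scale.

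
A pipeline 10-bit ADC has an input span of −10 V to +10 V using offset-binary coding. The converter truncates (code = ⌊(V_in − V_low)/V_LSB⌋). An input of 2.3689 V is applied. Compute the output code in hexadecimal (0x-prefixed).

code 0x279 (decimal 633)

LSB = 20 V / 1024 = 19.531 mV.
Input sits at 633.288 steps above V_low.
⌊·⌋(633.288) = 633.
In hexadecimal (0x-prefixed): 0x279.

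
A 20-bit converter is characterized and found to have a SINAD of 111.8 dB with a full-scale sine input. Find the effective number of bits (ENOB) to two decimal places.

18.28 bits

ENOB = (SINAD − 1.76) / 6.02 = (111.8 − 1.76)/6.02 = 18.279.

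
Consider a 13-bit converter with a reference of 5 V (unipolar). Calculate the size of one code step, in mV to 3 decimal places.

0.610 mV

Full-scale span = 5 V.
LSB = 5 / 2^13 = 5 / 8192 = 0.000610352 V = 0.610 mV.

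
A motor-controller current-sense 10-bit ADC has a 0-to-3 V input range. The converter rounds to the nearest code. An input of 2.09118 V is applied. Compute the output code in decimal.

Full-scale span = 3 V; LSB = 3/2^10 = 2.930 mV.
(2.09118 − 0) / 0.00292969 = 713.789 LSBs.
round(713.789) = 714.

code 714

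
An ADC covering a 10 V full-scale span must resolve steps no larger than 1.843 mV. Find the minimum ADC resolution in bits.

13 bits

Number of steps required ≥ 10 V / 1.843 mV = 5425.94.
Need 2^N ≥ 5425.94; 2^12 = 4096, 2^13 = 8192.
Minimum N = 13.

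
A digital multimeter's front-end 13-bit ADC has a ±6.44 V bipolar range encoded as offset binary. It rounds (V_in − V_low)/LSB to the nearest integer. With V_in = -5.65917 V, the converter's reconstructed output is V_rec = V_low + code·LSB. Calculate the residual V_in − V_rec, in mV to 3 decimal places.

-0.586 mV

LSB = 12.88/2^13 = 1.572 mV.
(V_in − V_low)/LSB = (-5.65917 − (−6.44))/0.00157227 = 496.6273 → code 497 (round).
Reconstructed: -5.658584 V.
V_in − V_rec = -0.000586016 V = -0.586 mV.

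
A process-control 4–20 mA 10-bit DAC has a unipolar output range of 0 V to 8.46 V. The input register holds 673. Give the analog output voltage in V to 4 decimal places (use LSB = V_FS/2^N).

LSB = 8.46 V / 2^10 = 8.262 mV.
V_out = 0 + 673 × 0.00826172 V = 5.56014 V.

5.5601 V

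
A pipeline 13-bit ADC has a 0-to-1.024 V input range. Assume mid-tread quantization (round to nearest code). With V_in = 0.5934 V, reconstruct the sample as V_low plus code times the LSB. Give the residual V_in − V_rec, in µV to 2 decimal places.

Step size: 1.024 V ÷ 2^13 = 125.00 µV.
Scaled input = 4747.2000 LSBs, so code = 4747.
Reconstructed: 0.593375 V.
Error = 0.5934 − 0.593375 = 2.5e-05 V = 25.00 µV.

25.00 µV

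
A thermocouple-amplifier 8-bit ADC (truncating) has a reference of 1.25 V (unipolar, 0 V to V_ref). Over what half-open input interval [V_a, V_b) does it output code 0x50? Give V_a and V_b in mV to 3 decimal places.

[390.625 mV, 395.508 mV)

LSB = 1.25/2^8 = 4.883 mV.
Code 0x50 = 80 decimal.
V_a = V_low + 80·LSB = 0.390625 V; V_b = V_low + 81·LSB = 0.395508 V.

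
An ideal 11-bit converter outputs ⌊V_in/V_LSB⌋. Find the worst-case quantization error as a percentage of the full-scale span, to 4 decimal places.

0.0488 %

Truncating → worst-case error = 1 LSB = V_FS/2^11, so 100/2048 = 0.0488281 % of full scale.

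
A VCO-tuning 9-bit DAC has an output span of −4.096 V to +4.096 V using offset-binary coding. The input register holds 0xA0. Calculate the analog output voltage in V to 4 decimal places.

-1.5360 V

LSB = 8.192 V / 2^9 = 16.000 mV.
Code 0xA0 = 160 decimal.
V_out = (−4.096) + 160 × 0.016 V = -1.536 V.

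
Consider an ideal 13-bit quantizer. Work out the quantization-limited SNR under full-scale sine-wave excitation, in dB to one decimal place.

80.0 dB

SNR ≈ 6.02·N + 1.76 dB = 6.02·13 + 1.76 = 80.02 dB.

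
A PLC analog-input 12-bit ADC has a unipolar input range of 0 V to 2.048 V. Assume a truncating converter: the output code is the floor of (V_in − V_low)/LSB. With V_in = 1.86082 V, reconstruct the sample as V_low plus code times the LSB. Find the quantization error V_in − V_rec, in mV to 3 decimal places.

One LSB is 2.048 V / 4096 = 0.500 mV.
Scaled input = 3721.6400 LSBs, so code = 3721.
Code 3721 maps back to 0 + 3721×0.0005 V = 1.8605 V.
V_in − V_rec = 0.00032 V = 0.320 mV.

0.320 mV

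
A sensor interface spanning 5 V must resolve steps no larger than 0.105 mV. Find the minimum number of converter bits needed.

Number of steps required ≥ 5 V / 0.105 mV = 47619.05.
Need 2^N ≥ 47619.05; 2^15 = 32768, 2^16 = 65536.
Minimum N = 16.

16 bits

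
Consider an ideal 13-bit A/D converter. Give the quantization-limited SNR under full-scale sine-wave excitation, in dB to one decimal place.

80.0 dB

SNR ≈ 6.02·N + 1.76 dB = 6.02·13 + 1.76 = 80.02 dB.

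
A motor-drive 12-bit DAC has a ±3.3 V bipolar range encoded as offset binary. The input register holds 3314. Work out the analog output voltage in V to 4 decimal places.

2.0399 V

LSB = 6.6 V / 2^12 = 1.611 mV.
V_out = (−3.3) + 3314 × 0.00161133 V = 2.03994 V.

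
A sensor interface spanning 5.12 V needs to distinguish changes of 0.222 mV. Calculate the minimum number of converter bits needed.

Number of steps required ≥ 5.12 V / 0.222 mV = 23063.06.
Need 2^N ≥ 23063.06; 2^14 = 16384, 2^15 = 32768.
Minimum N = 15.

15 bits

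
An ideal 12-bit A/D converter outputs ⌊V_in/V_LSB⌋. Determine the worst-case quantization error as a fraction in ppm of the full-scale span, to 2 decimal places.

244.14 ppm

Truncating → worst-case error = 1 LSB = V_FS/2^12, so 1e+06/4096 = 244.141 ppm of full scale.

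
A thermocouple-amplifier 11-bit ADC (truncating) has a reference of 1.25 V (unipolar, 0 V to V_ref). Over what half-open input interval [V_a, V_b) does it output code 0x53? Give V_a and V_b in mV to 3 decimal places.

LSB = 1.25/2^11 = 0.610 mV.
Code 0x53 = 83 decimal.
V_a = V_low + 83·LSB = 0.0506592 V; V_b = V_low + 84·LSB = 0.0512695 V.

[50.659 mV, 51.270 mV)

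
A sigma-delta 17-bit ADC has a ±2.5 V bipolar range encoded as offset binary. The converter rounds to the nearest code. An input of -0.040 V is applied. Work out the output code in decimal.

code 64487

Full-scale span = 5 V; LSB = 5/2^17 = 38.15 µV.
Input sits at 64487.424 steps above V_low.
So the output code is 64487.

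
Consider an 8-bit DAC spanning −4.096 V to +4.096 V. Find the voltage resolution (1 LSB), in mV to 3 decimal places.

Full-scale span = 8.192 V.
LSB = 8.192 / 2^8 = 8.192 / 256 = 0.032 V = 32.000 mV.

32.000 mV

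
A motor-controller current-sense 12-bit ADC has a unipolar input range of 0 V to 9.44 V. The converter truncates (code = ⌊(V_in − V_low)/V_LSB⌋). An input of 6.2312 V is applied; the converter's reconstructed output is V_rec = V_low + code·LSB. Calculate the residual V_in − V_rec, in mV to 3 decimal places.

1.630 mV

One LSB is 9.44 V / 4096 = 2.305 mV.
(6.2312 − 0)/0.00230469 = 2703.7071; ⌊·⌋ gives code 2703.
Reconstructed: 6.2295703 V.
V_in − V_rec = 0.00162969 V = 1.630 mV.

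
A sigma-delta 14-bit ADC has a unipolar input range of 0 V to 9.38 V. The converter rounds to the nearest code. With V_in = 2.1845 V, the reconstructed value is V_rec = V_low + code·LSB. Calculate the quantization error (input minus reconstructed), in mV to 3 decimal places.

-0.197 mV

LSB = 9.38/2^14 = 0.573 mV.
Scaled input = 3815.6554 LSBs, so code = 3816.
V_rec = 0 + 3816·0.00057251 = 2.1846973 V.
V_in − V_rec = -0.000197266 V = -0.197 mV.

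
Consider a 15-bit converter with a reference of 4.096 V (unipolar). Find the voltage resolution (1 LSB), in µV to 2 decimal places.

Full-scale span = 4.096 V.
LSB = 4.096 / 2^15 = 4.096 / 32768 = 0.000125 V = 125.00 µV.

125.00 µV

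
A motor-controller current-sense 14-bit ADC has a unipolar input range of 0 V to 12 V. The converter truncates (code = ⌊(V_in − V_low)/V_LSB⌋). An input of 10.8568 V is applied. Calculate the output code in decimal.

Full-scale span = 12 V; LSB = 12/2^14 = 0.732 mV.
Input sits at 14823.151 steps above V_low.
⌊·⌋(14823.151) = 14823.

code 14823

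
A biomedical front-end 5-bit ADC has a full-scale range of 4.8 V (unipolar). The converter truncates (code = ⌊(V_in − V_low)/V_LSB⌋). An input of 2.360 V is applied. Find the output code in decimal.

LSB = 4.8 V / 32 = 150.000 mV.
(2.360 − 0) / 0.15 = 15.733 LSBs.
So the output code is 15.

code 15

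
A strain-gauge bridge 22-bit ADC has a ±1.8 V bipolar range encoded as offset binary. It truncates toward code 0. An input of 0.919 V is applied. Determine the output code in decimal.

code 3167864

With 4194304 levels over 3.6 V, one step is 0.86 µV.
(0.919 − (−1.8)) / 8.58307e-07 = 3167864.604 LSBs.
Floor → code 3167864.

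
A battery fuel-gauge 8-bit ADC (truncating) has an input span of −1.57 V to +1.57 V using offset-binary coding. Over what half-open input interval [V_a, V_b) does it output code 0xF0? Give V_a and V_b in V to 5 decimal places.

[1.37375 V, 1.38602 V)

LSB = 3.14/2^8 = 12.266 mV.
Code 0xF0 = 240 decimal.
V_a = V_low + 240·LSB = 1.37375 V; V_b = V_low + 241·LSB = 1.38602 V.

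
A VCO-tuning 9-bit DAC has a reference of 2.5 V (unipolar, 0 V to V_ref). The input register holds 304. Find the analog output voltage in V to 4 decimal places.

1.4844 V

LSB = 2.5 V / 2^9 = 4.883 mV.
V_out = 0 + 304 × 0.00488281 V = 1.48438 V.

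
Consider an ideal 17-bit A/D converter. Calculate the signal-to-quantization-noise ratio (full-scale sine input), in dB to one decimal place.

104.1 dB

SNR ≈ 6.02·N + 1.76 dB = 6.02·17 + 1.76 = 104.10 dB.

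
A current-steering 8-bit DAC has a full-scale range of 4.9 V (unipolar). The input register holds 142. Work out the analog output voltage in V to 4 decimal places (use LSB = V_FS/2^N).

2.7180 V

LSB = 4.9 V / 2^8 = 19.141 mV.
V_out = 0 + 142 × 0.0191406 V = 2.71797 V.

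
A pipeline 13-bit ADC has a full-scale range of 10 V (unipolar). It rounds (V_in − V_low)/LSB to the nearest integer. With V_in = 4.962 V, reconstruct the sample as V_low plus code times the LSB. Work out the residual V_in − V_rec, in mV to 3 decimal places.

-0.158 mV

LSB = 10/2^13 = 1.221 mV.
Scaled input = 4064.8704 LSBs, so code = 4065.
Code 4065 maps back to 0 + 4065×0.0012207 V = 4.9621582 V.
Difference: -0.000158203 V → -0.158 mV.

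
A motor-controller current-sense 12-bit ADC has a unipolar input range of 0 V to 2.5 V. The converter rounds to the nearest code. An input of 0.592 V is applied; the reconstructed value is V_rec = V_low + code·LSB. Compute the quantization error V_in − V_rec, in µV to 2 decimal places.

-41.02 µV

LSB = 2.5/2^12 = 0.610 mV.
(0.592 − 0)/0.000610352 = 969.9328; round gives code 970.
Reconstructed: 0.59204102 V.
Difference: -4.10156e-05 V → -41.02 µV.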